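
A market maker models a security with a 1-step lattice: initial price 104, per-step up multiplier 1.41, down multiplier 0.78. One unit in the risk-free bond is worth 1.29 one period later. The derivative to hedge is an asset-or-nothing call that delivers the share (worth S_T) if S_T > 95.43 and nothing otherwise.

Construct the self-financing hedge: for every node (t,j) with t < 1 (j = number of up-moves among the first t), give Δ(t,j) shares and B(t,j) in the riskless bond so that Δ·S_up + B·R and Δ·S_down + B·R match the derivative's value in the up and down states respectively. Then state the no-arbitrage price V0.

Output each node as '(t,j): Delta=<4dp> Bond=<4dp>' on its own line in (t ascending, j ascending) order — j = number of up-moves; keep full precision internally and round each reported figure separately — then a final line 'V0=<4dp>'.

Since d<R<u, set p* = (R−d)/(u−d) = 0.8095; price each node as the discounted p*-expectation of its children.
Payoff layer (t=1): V(1,0)=0.0000, V(1,1)=146.6400
Node (0,0) S=104.0000: V=(p*·146.6400+(1−p*)·0.0000)/1.29=92.0221; Δ=(146.6400−0.0000)/(146.6400−81.1200)=2.2381; B=V−Δ·S=-140.7398
Each (Δ,B) replicates both successor values, so the strategy is self-financing and V0 is arbitrage-free.

(0,0): Delta=2.2381 Bond=-140.7398
V0=92.0221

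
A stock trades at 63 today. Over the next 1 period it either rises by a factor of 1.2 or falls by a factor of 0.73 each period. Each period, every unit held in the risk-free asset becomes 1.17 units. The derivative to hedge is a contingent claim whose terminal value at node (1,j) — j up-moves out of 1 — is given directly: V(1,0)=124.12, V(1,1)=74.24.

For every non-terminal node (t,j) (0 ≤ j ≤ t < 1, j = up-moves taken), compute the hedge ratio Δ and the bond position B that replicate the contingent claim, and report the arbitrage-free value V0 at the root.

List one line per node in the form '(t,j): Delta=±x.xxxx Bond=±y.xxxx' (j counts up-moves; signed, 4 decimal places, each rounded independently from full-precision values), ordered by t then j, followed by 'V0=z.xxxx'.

(0,0): Delta=-1.6846 Bond=172.3019
V0=66.1742

Risk-neutral probability p* = (R−d)/(u−d) = (1.17−0.73)/(1.2−0.73) = 0.9362.
Payoff layer (t=1): V(1,0)=124.1200, V(1,1)=74.2400
(0,0): S=63.0000. Δ = (V_up−V_dn)/(S_up−S_dn) = (74.2400−124.1200)/(75.6000−45.9900) = -1.6846. V = [p*·74.2400 + (1−p*)·124.1200]/1.17 = 66.1742. B = V − Δ·S = 172.3019.
The time-0 hedge costs 66.1742, which is the no-arbitrage price.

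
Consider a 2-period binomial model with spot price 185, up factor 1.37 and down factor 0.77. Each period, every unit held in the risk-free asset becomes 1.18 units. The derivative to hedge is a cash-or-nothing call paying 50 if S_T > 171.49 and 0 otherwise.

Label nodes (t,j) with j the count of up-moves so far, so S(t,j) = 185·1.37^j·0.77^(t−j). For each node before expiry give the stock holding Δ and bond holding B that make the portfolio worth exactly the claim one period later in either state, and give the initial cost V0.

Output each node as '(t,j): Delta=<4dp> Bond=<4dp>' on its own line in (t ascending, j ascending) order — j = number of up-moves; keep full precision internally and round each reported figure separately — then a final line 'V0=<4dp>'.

Since d<R<u, set p* = (R−d)/(u−d) = 0.6833; price each node as the discounted p*-expectation of its children.
Terminal payoffs: V(2,0)=0.0000, V(2,1)=50.0000, V(2,2)=50.0000
(1,0): S=142.4500. Δ = (V_up−V_dn)/(S_up−S_dn) = (50.0000−0.0000)/(195.1565−109.6865) = 0.5850. V = [p*·50.0000 + (1−p*)·0.0000]/1.18 = 28.9548. B = V − Δ·S = -54.3785.
(1,1): S=253.4500. Δ = (V_up−V_dn)/(S_up−S_dn) = (50.0000−50.0000)/(347.2265−195.1565) = 0.0000. V = [p*·50.0000 + (1−p*)·50.0000]/1.18 = 42.3729. B = V − Δ·S = 42.3729.
(0,0): S=185.0000. Δ = (V_up−V_dn)/(S_up−S_dn) = (42.3729−28.9548)/(253.4500−142.4500) = 0.1209. V = [p*·42.3729 + (1−p*)·28.9548]/1.18 = 32.3083. B = V − Δ·S = 9.9449.
Check: Δ(0,0)·S0 + B(0,0) = 32.3083 = V0.

(0,0): Delta=0.1209 Bond=9.9449
(1,0): Delta=0.5850 Bond=-54.3785
(1,1): Delta=0.0000 Bond=42.3729
V0=32.3083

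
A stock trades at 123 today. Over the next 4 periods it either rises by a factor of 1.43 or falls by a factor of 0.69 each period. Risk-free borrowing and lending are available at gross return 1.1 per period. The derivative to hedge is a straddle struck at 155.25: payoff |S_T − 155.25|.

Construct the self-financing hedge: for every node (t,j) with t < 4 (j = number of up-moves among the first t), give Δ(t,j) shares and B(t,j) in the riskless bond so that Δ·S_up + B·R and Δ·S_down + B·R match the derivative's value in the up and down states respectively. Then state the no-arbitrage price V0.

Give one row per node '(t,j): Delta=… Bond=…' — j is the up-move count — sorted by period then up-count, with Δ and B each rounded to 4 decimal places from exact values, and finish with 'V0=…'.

Since d<R<u, set p* = (R−d)/(u−d) = 0.5541; price each node as the discounted p*-expectation of its children.
Terminal values V(4,·): V(4,0)=127.3694, V(4,1)=97.4686, V(4,2)=35.5000, V(4,3)=92.9274, V(4,4)=359.0888
(3,0): S=40.4066. Δ = (V_up−V_dn)/(S_up−S_dn) = (97.4686−127.3694)/(57.7814−27.8806) = -1.0000. V = [p*·97.4686 + (1−p*)·127.3694]/1.1 = 100.7298. B = V − Δ·S = 141.1364.
(3,1): S=83.7412. Δ = (V_up−V_dn)/(S_up−S_dn) = (35.5000−97.4686)/(119.7500−57.7814) = -1.0000. V = [p*·35.5000 + (1−p*)·97.4686]/1.1 = 57.3951. B = V − Δ·S = 141.1364.
(3,2): S=173.5507. Δ = (V_up−V_dn)/(S_up−S_dn) = (92.9274−35.5000)/(248.1774−119.7500) = 0.4472. V = [p*·92.9274 + (1−p*)·35.5000]/1.1 = 61.1981. B = V − Δ·S = -16.4065.
(3,3): S=359.6775. Δ = (V_up−V_dn)/(S_up−S_dn) = (359.0888−92.9274)/(514.3388−248.1774) = 1.0000. V = [p*·359.0888 + (1−p*)·92.9274]/1.1 = 218.5411. B = V − Δ·S = -141.1364.
(2,0): S=58.5603. Δ = (V_up−V_dn)/(S_up−S_dn) = (57.3951−100.7298)/(83.7412−40.4066) = -1.0000. V = [p*·57.3951 + (1−p*)·100.7298]/1.1 = 69.7455. B = V − Δ·S = 128.3058.
(2,1): S=121.3641. Δ = (V_up−V_dn)/(S_up−S_dn) = (61.1981−57.3951)/(173.5507−83.7412) = 0.0423. V = [p*·61.1981 + (1−p*)·57.3951]/1.1 = 54.0929. B = V − Δ·S = 48.9537.
(2,2): S=251.5227. Δ = (V_up−V_dn)/(S_up−S_dn) = (218.5411−61.1981)/(359.6775−173.5507) = 0.8454. V = [p*·218.5411 + (1−p*)·61.1981]/1.1 = 134.8860. B = V − Δ·S = -77.7396.
(1,0): S=84.8700. Δ = (V_up−V_dn)/(S_up−S_dn) = (54.0929−69.7455)/(121.3641−58.5603) = -0.2492. V = [p*·54.0929 + (1−p*)·69.7455]/1.1 = 55.5210. B = V − Δ·S = 76.6731.
(1,1): S=175.8900. Δ = (V_up−V_dn)/(S_up−S_dn) = (134.8860−54.0929)/(251.5227−121.3641) = 0.6207. V = [p*·134.8860 + (1−p*)·54.0929]/1.1 = 89.8697. B = V − Δ·S = -19.3102.
(0,0): S=123.0000. Δ = (V_up−V_dn)/(S_up−S_dn) = (89.8697−55.5210)/(175.8900−84.8700) = 0.3774. V = [p*·89.8697 + (1−p*)·55.5210]/1.1 = 67.7746. B = V − Δ·S = 21.3574.
The time-0 hedge costs 67.7746, which is the no-arbitrage price.

(0,0): Delta=0.3774 Bond=21.3574
(1,0): Delta=-0.2492 Bond=76.6731
(1,1): Delta=0.6207 Bond=-19.3102
(2,0): Delta=-1.0000 Bond=128.3058
(2,1): Delta=0.0423 Bond=48.9537
(2,2): Delta=0.8454 Bond=-77.7396
(3,0): Delta=-1.0000 Bond=141.1364
(3,1): Delta=-1.0000 Bond=141.1364
(3,2): Delta=0.4472 Bond=-16.4065
(3,3): Delta=1.0000 Bond=-141.1364
V0=67.7746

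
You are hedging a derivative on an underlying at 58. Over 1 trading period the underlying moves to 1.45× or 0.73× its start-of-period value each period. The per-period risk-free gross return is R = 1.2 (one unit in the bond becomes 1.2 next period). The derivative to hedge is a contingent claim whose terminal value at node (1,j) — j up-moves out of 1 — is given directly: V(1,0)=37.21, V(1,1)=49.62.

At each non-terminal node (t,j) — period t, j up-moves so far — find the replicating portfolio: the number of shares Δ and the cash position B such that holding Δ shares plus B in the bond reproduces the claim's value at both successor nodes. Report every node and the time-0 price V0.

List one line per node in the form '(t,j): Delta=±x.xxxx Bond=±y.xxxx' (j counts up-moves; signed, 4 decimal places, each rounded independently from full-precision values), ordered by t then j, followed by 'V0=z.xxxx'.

(0,0): Delta=0.2972 Bond=20.5230
V0=37.7591

Risk-neutral probability p* = (R−d)/(u−d) = (1.2−0.73)/(1.45−0.73) = 0.6528.
Terminal values V(1,·): V(1,0)=37.2100, V(1,1)=49.6200
  t=0,j=0: stock 58.0000 → up 84.1000 (V=49.6200), down 42.3400 (V=37.2100). Price 37.7591; hedge Δ=0.2972, bond B=20.5230.
Self-financing check: at every node Δ·S+B equals the discounted successor values.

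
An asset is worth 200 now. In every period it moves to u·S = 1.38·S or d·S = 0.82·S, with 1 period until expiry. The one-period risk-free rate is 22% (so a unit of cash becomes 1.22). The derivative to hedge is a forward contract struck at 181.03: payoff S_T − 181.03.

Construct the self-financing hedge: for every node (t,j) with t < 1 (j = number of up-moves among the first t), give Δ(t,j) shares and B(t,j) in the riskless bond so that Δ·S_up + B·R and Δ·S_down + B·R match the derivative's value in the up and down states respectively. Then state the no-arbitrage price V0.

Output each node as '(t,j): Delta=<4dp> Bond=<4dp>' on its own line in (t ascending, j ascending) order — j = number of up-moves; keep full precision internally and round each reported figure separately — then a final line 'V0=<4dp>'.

(0,0): Delta=1.0000 Bond=-148.3852
V0=51.6148

The replicating-portfolio and risk-neutral prices coincide; use p* = (1.22−0.82)/(1.38−0.82) = 0.7143 for the latter.
Terminal values V(1,·): V(1,0)=-17.0300, V(1,1)=94.9700
Node (0,0) S=200.0000: V=(p*·94.9700+(1−p*)·-17.0300)/1.22=51.6148; Δ=(94.9700−-17.0300)/(276.0000−164.0000)=1.0000; B=V−Δ·S=-148.3852
Self-financing check: at every node Δ·S+B equals the discounted successor values.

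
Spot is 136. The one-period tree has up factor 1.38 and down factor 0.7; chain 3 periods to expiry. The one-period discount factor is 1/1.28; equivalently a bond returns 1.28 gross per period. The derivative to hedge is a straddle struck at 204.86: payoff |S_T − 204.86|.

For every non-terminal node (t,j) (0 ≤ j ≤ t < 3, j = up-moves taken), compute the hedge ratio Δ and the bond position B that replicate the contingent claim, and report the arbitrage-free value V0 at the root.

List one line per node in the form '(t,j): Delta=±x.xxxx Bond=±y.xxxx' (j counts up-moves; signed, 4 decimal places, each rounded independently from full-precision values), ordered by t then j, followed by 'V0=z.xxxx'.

The replicating-portfolio and risk-neutral prices coincide; use p* = (1.28−0.7)/(1.38−0.7) = 0.8529 for the latter.
Terminal payoffs: V(3,0)=158.2120, V(3,1)=112.8968, V(3,2)=23.5611, V(3,3)=152.5578
  t=2,j=0: stock 66.6400 → up 91.9632 (V=112.8968), down 46.6480 (V=158.2120). Price 93.4069; hedge Δ=-1.0000, bond B=160.0469.
  t=2,j=1: stock 131.3760 → up 181.2989 (V=23.5611), down 91.9632 (V=112.8968). Price 28.6709; hedge Δ=-1.0000, bond B=160.0469.
  t=2,j=2: stock 258.9984 → up 357.4178 (V=152.5578), down 181.2989 (V=23.5611). Price 104.3654; hedge Δ=0.7324, bond B=-85.3356.
  t=1,j=0: stock 95.2000 → up 131.3760 (V=28.6709), down 66.6400 (V=93.4069). Price 29.8366; hedge Δ=-1.0000, bond B=125.0366.
  t=1,j=1: stock 187.6800 → up 258.9984 (V=104.3654), down 131.3760 (V=28.6709). Price 72.8389; hedge Δ=0.5931, bond B=-38.4765.
  t=0,j=0: stock 136.0000 → up 187.6800 (V=72.8389), down 95.2000 (V=29.8366). Price 51.9649; hedge Δ=0.4650, bond B=-11.2738.
Check: Δ(0,0)·S0 + B(0,0) = 51.9649 = V0.

(0,0): Delta=0.4650 Bond=-11.2738
(1,0): Delta=-1.0000 Bond=125.0366
(1,1): Delta=0.5931 Bond=-38.4765
(2,0): Delta=-1.0000 Bond=160.0469
(2,1): Delta=-1.0000 Bond=160.0469
(2,2): Delta=0.7324 Bond=-85.3356
V0=51.9649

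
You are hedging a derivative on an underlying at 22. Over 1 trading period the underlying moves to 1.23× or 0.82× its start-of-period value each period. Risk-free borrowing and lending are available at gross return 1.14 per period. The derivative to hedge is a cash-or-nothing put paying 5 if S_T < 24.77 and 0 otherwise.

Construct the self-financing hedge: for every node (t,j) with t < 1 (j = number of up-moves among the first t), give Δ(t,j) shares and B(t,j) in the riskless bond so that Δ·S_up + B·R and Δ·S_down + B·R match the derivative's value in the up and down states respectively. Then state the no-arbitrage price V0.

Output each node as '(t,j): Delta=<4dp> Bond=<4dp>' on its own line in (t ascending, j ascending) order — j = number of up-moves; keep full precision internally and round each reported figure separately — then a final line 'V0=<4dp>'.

(0,0): Delta=-0.5543 Bond=13.1579
V0=0.9628

The replicating-portfolio and risk-neutral prices coincide; use p* = (1.14−0.82)/(1.23−0.82) = 0.7805 for the latter.
Payoff layer (t=1): V(1,0)=5.0000, V(1,1)=0.0000
(0,0): S=22.0000. Δ = (V_up−V_dn)/(S_up−S_dn) = (0.0000−5.0000)/(27.0600−18.0400) = -0.5543. V = [p*·0.0000 + (1−p*)·5.0000]/1.14 = 0.9628. B = V − Δ·S = 13.1579.
Self-financing check: at every node Δ·S+B equals the discounted successor values.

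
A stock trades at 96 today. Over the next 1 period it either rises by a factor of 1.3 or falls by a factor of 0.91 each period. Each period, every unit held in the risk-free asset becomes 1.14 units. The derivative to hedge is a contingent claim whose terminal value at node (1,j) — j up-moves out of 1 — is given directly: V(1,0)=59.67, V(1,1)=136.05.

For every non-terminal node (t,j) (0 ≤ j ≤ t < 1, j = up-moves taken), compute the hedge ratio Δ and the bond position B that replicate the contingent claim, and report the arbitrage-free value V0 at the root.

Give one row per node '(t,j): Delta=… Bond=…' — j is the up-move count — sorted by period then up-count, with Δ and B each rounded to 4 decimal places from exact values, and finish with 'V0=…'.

The replicating-portfolio and risk-neutral prices coincide; use p* = (1.14−0.91)/(1.3−0.91) = 0.5897 for the latter.
Terminal values V(1,·): V(1,0)=59.6700, V(1,1)=136.0500
Node (0,0) S=96.0000: V=(p*·136.0500+(1−p*)·59.6700)/1.14=91.8549; Δ=(136.0500−59.6700)/(124.8000−87.3600)=2.0401; B=V−Δ·S=-103.9912
Each (Δ,B) replicates both successor values, so the strategy is self-financing and V0 is arbitrage-free.

(0,0): Delta=2.0401 Bond=-103.9912
V0=91.8549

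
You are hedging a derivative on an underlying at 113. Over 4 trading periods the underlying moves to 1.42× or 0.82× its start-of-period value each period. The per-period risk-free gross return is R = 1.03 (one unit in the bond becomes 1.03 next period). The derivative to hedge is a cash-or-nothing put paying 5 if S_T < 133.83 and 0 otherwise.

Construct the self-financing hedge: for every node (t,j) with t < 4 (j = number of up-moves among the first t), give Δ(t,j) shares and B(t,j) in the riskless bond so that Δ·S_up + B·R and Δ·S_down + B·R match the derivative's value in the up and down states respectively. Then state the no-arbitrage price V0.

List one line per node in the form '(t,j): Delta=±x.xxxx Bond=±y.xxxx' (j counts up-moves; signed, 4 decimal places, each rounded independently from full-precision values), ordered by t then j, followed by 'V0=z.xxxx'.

(0,0): Delta=-0.0299 Bond=5.8842
(1,0): Delta=-0.0386 Bond=6.8605
(1,1): Delta=-0.0207 Bond=4.5753
(2,0): Delta=-0.0373 Bond=6.9674
(2,1): Delta=-0.0400 Bond=7.2501
(2,2): Delta=0.0000 Bond=0.0000
(3,0): Delta=0.0000 Bond=4.8544
(3,1): Delta=-0.0772 Bond=11.4887
(3,2): Delta=0.0000 Bond=0.0000
(3,3): Delta=0.0000 Bond=0.0000
V0=2.5010

Since d<R<u, set p* = (R−d)/(u−d) = 0.3500; price each node as the discounted p*-expectation of its children.
Terminal values V(4,·): V(4,0)=5.0000, V(4,1)=5.0000, V(4,2)=0.0000, V(4,3)=0.0000, V(4,4)=0.0000
  t=3,j=0: stock 62.3046 → up 88.4725 (V=5.0000), down 51.0898 (V=5.0000). Price 4.8544; hedge Δ=0.0000, bond B=4.8544.
  t=3,j=1: stock 107.8933 → up 153.2085 (V=0.0000), down 88.4725 (V=5.0000). Price 3.1553; hedge Δ=-0.0772, bond B=11.4887.
  t=3,j=2: stock 186.8396 → up 265.3123 (V=0.0000), down 153.2085 (V=0.0000). Price 0.0000; hedge Δ=0.0000, bond B=0.0000.
  t=3,j=3: stock 323.5515 → up 459.4432 (V=0.0000), down 265.3123 (V=0.0000). Price 0.0000; hedge Δ=0.0000, bond B=0.0000.
  t=2,j=0: stock 75.9812 → up 107.8933 (V=3.1553), down 62.3046 (V=4.8544). Price 4.1356; hedge Δ=-0.0373, bond B=6.9674.
  t=2,j=1: stock 131.5772 → up 186.8396 (V=0.0000), down 107.8933 (V=3.1553). Price 1.9912; hedge Δ=-0.0400, bond B=7.2501.
  t=2,j=2: stock 227.8532 → up 323.5515 (V=0.0000), down 186.8396 (V=0.0000). Price 0.0000; hedge Δ=0.0000, bond B=0.0000.
  t=1,j=0: stock 92.6600 → up 131.5772 (V=1.9912), down 75.9812 (V=4.1356). Price 3.2865; hedge Δ=-0.0386, bond B=6.8605.
  t=1,j=1: stock 160.4600 → up 227.8532 (V=0.0000), down 131.5772 (V=1.9912). Price 1.2566; hedge Δ=-0.0207, bond B=4.5753.
  t=0,j=0: stock 113.0000 → up 160.4600 (V=1.2566), down 92.6600 (V=3.2865). Price 2.5010; hedge Δ=-0.0299, bond B=5.8842.
The time-0 hedge costs 2.5010, which is the no-arbitrage price.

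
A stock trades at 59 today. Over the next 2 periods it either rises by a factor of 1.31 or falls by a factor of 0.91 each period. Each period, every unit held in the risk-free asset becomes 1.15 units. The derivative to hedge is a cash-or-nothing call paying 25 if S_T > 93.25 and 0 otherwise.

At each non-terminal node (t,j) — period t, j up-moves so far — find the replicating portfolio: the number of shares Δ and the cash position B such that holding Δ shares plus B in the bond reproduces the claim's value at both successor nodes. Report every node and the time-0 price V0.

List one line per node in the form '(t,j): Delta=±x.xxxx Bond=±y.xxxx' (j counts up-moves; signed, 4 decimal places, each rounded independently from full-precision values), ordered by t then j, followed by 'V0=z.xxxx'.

Under the risk-neutral measure, an up-move has probability p* = (R−d)/(u−d) = 0.6000 and values discount at R = 1.15.
At expiry t=2: V(2,0)=0.0000, V(2,1)=0.0000, V(2,2)=25.0000
(1,0): S=53.6900. Δ = (V_up−V_dn)/(S_up−S_dn) = (0.0000−0.0000)/(70.3339−48.8579) = 0.0000. V = [p*·0.0000 + (1−p*)·0.0000]/1.15 = 0.0000. B = V − Δ·S = 0.0000.
(1,1): S=77.2900. Δ = (V_up−V_dn)/(S_up−S_dn) = (25.0000−0.0000)/(101.2499−70.3339) = 0.8086. V = [p*·25.0000 + (1−p*)·0.0000]/1.15 = 13.0435. B = V − Δ·S = -49.4565.
(0,0): S=59.0000. Δ = (V_up−V_dn)/(S_up−S_dn) = (13.0435−0.0000)/(77.2900−53.6900) = 0.5527. V = [p*·13.0435 + (1−p*)·0.0000]/1.15 = 6.8053. B = V − Δ·S = -25.8034.
The time-0 hedge costs 6.8053, which is the no-arbitrage price.

(0,0): Delta=0.5527 Bond=-25.8034
(1,0): Delta=0.0000 Bond=0.0000
(1,1): Delta=0.8086 Bond=-49.4565
V0=6.8053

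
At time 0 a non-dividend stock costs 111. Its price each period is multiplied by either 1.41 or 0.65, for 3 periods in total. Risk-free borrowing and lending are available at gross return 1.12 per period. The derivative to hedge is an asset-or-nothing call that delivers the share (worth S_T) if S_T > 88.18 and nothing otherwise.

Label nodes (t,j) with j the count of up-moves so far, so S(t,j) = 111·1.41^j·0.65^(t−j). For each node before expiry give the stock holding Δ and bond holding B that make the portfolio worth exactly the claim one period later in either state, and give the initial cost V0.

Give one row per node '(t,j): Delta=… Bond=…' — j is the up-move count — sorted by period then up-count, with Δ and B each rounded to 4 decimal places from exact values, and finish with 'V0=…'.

(0,0): Delta=1.2459 Bond=-41.2115
(1,0): Delta=1.4444 Bond=-60.4815
(1,1): Delta=1.1894 Bond=-37.3184
(2,0): Delta=0.0000 Bond=0.0000
(2,1): Delta=1.8553 Bond=-109.5359
(2,2): Delta=1.0000 Bond=0.0000
V0=97.0803

No-arbitrage ⇒ martingale measure with p* = (R−d)/(u−d) = 0.6184.
Payoff layer (t=3): V(3,0)=0.0000, V(3,1)=0.0000, V(3,2)=143.4414, V(3,3)=311.1575
(2,0): S=46.8975. Δ = (V_up−V_dn)/(S_up−S_dn) = (0.0000−0.0000)/(66.1255−30.4834) = 0.0000. V = [p*·0.0000 + (1−p*)·0.0000]/1.12 = 0.0000. B = V − Δ·S = 0.0000.
(2,1): S=101.7315. Δ = (V_up−V_dn)/(S_up−S_dn) = (143.4414−0.0000)/(143.4414−66.1255) = 1.8553. V = [p*·143.4414 + (1−p*)·0.0000]/1.12 = 79.2028. B = V − Δ·S = -109.5359.
(2,2): S=220.6791. Δ = (V_up−V_dn)/(S_up−S_dn) = (311.1575−143.4414)/(311.1575−143.4414) = 1.0000. V = [p*·311.1575 + (1−p*)·143.4414]/1.12 = 220.6791. B = V − Δ·S = 0.0000.
(1,0): S=72.1500. Δ = (V_up−V_dn)/(S_up−S_dn) = (79.2028−0.0000)/(101.7315−46.8975) = 1.4444. V = [p*·79.2028 + (1−p*)·0.0000]/1.12 = 43.7328. B = V − Δ·S = -60.4815.
(1,1): S=156.5100. Δ = (V_up−V_dn)/(S_up−S_dn) = (220.6791−79.2028)/(220.6791−101.7315) = 1.1894. V = [p*·220.6791 + (1−p*)·79.2028]/1.12 = 148.8346. B = V − Δ·S = -37.3184.
(0,0): S=111.0000. Δ = (V_up−V_dn)/(S_up−S_dn) = (148.8346−43.7328)/(156.5100−72.1500) = 1.2459. V = [p*·148.8346 + (1−p*)·43.7328]/1.12 = 97.0803. B = V − Δ·S = -41.2115.
Root portfolio cost Δ·111+B reproduces V0=97.0803.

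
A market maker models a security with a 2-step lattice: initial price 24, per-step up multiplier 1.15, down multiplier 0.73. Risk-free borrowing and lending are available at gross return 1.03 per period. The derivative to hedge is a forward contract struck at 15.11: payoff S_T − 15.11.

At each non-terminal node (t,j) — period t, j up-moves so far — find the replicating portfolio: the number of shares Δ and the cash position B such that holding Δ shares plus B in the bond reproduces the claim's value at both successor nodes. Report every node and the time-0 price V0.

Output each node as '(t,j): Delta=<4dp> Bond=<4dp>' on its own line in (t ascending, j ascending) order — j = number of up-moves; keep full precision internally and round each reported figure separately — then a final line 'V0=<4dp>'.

Under the risk-neutral measure, an up-move has probability p* = (R−d)/(u−d) = 0.7143 and values discount at R = 1.03.
Terminal values V(2,·): V(2,0)=-2.3204, V(2,1)=5.0380, V(2,2)=16.6300
Node (1,0) S=17.5200: V=(p*·5.0380+(1−p*)·-2.3204)/1.03=2.8501; Δ=(5.0380−-2.3204)/(20.1480−12.7896)=1.0000; B=V−Δ·S=-14.6699
Node (1,1) S=27.6000: V=(p*·16.6300+(1−p*)·5.0380)/1.03=12.9301; Δ=(16.6300−5.0380)/(31.7400−20.1480)=1.0000; B=V−Δ·S=-14.6699
Node (0,0) S=24.0000: V=(p*·12.9301+(1−p*)·2.8501)/1.03=9.7574; Δ=(12.9301−2.8501)/(27.6000−17.5200)=1.0000; B=V−Δ·S=-14.2426
Self-financing check: at every node Δ·S+B equals the discounted successor values.

(0,0): Delta=1.0000 Bond=-14.2426
(1,0): Delta=1.0000 Bond=-14.6699
(1,1): Delta=1.0000 Bond=-14.6699
V0=9.7574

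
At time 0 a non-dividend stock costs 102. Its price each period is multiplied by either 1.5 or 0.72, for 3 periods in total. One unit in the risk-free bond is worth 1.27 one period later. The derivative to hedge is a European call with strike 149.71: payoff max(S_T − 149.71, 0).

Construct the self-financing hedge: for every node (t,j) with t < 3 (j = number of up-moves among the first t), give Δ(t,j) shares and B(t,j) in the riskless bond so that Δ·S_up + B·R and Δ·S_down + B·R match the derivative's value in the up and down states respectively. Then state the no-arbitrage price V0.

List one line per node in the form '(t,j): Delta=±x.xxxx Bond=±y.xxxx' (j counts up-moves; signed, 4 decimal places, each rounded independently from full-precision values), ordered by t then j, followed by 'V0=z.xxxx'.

Since d<R<u, set p* = (R−d)/(u−d) = 0.7051; price each node as the discounted p*-expectation of its children.
Terminal values V(3,·): V(3,0)=0.0000, V(3,1)=0.0000, V(3,2)=15.5300, V(3,3)=194.5400
  t=2,j=0: stock 52.8768 → up 79.3152 (V=0.0000), down 38.0713 (V=0.0000). Price 0.0000; hedge Δ=0.0000, bond B=0.0000.
  t=2,j=1: stock 110.1600 → up 165.2400 (V=15.5300), down 79.3152 (V=0.0000). Price 8.6226; hedge Δ=0.1807, bond B=-11.2877.
  t=2,j=2: stock 229.5000 → up 344.2500 (V=194.5400), down 165.2400 (V=15.5300). Price 111.6181; hedge Δ=1.0000, bond B=-117.8819.
  t=1,j=0: stock 73.4400 → up 110.1600 (V=8.6226), down 52.8768 (V=0.0000). Price 4.7874; hedge Δ=0.1505, bond B=-6.2671.
  t=1,j=1: stock 153.0000 → up 229.5000 (V=111.6181), down 110.1600 (V=8.6226). Price 63.9745; hedge Δ=0.8630, bond B=-68.0711.
  t=0,j=0: stock 102.0000 → up 153.0000 (V=63.9745), down 73.4400 (V=4.7874). Price 36.6314; hedge Δ=0.7439, bond B=-39.2495.
Root portfolio cost Δ·102+B reproduces V0=36.6314.

(0,0): Delta=0.7439 Bond=-39.2495
(1,0): Delta=0.1505 Bond=-6.2671
(1,1): Delta=0.8630 Bond=-68.0711
(2,0): Delta=0.0000 Bond=0.0000
(2,1): Delta=0.1807 Bond=-11.2877
(2,2): Delta=1.0000 Bond=-117.8819
V0=36.6314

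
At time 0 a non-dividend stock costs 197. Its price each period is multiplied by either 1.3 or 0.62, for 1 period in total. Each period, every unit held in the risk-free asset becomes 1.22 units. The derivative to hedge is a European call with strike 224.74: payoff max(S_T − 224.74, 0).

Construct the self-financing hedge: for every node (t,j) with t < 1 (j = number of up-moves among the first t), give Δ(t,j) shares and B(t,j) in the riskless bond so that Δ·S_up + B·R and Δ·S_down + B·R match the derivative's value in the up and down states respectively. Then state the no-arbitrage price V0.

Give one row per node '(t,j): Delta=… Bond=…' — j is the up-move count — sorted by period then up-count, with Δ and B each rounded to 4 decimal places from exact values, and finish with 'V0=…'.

(0,0): Delta=0.2341 Bond=-23.4368
V0=22.6808

Since d<R<u, set p* = (R−d)/(u−d) = 0.8824; price each node as the discounted p*-expectation of its children.
Terminal payoffs: V(1,0)=0.0000, V(1,1)=31.3600
  t=0,j=0: stock 197.0000 → up 256.1000 (V=31.3600), down 122.1400 (V=0.0000). Price 22.6808; hedge Δ=0.2341, bond B=-23.4368.
The time-0 hedge costs 22.6808, which is the no-arbitrage price.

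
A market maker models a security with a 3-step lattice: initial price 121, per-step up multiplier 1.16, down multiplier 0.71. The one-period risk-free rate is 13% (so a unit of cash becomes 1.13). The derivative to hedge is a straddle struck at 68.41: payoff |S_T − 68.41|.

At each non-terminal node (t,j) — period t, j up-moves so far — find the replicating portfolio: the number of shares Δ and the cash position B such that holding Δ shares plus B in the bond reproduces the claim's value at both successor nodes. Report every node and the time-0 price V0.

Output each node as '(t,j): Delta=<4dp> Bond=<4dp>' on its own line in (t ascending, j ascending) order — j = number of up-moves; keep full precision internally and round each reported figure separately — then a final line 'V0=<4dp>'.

(0,0): Delta=0.9968 Bond=-47.0129
(1,0): Delta=0.9234 Bond=-46.8181
(1,1): Delta=1.0000 Bond=-53.5751
(2,0): Delta=-0.8291 Bond=53.9900
(2,1): Delta=1.0000 Bond=-60.5398
(2,2): Delta=1.0000 Bond=-60.5398
V0=73.5987

The replicating-portfolio and risk-neutral prices coincide; use p* = (1.13−0.71)/(1.16−0.71) = 0.9333 for the latter.
At expiry t=3: V(3,0)=25.1028, V(3,1)=2.3455, V(3,2)=47.1905, V(3,3)=120.4584
  t=2,j=0: stock 60.9961 → up 70.7555 (V=2.3455), down 43.3072 (V=25.1028). Price 3.4183; hedge Δ=-0.8291, bond B=53.9900.
  t=2,j=1: stock 99.6556 → up 115.6005 (V=47.1905), down 70.7555 (V=2.3455). Price 39.1158; hedge Δ=1.0000, bond B=-60.5398.
  t=2,j=2: stock 162.8176 → up 188.8684 (V=120.4584), down 115.6005 (V=47.1905). Price 102.2778; hedge Δ=1.0000, bond B=-60.5398.
  t=1,j=0: stock 85.9100 → up 99.6556 (V=39.1158), down 60.9961 (V=3.4183). Price 32.5097; hedge Δ=0.9234, bond B=-46.8181.
  t=1,j=1: stock 140.3600 → up 162.8176 (V=102.2778), down 99.6556 (V=39.1158). Price 86.7849; hedge Δ=1.0000, bond B=-53.5751.
  t=0,j=0: stock 121.0000 → up 140.3600 (V=86.7849), down 85.9100 (V=32.5097). Price 73.5987; hedge Δ=0.9968, bond B=-47.0129.
Root portfolio cost Δ·121+B reproduces V0=73.5987.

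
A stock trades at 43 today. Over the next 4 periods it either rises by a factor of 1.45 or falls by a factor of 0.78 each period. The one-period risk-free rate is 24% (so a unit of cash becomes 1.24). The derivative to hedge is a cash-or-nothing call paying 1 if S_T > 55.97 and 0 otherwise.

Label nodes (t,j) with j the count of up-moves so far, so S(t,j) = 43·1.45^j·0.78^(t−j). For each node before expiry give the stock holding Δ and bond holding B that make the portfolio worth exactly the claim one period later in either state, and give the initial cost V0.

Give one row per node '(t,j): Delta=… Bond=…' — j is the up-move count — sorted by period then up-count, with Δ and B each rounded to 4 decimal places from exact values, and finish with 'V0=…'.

Risk-neutral probability p* = (R−d)/(u−d) = (1.24−0.78)/(1.45−0.78) = 0.6866.
Terminal payoffs: V(4,0)=0.0000, V(4,1)=0.0000, V(4,2)=0.0000, V(4,3)=1.0000, V(4,4)=1.0000
(3,0): S=20.4057. Δ = (V_up−V_dn)/(S_up−S_dn) = (0.0000−0.0000)/(29.5883−15.9165) = 0.0000. V = [p*·0.0000 + (1−p*)·0.0000]/1.24 = 0.0000. B = V − Δ·S = 0.0000.
(3,1): S=37.9337. Δ = (V_up−V_dn)/(S_up−S_dn) = (0.0000−0.0000)/(55.0039−29.5883) = 0.0000. V = [p*·0.0000 + (1−p*)·0.0000]/1.24 = 0.0000. B = V − Δ·S = 0.0000.
(3,2): S=70.5178. Δ = (V_up−V_dn)/(S_up−S_dn) = (1.0000−0.0000)/(102.2509−55.0039) = 0.0212. V = [p*·1.0000 + (1−p*)·0.0000]/1.24 = 0.5537. B = V − Δ·S = -0.9389.
(3,3): S=131.0909. Δ = (V_up−V_dn)/(S_up−S_dn) = (1.0000−1.0000)/(190.0818−102.2509) = 0.0000. V = [p*·1.0000 + (1−p*)·1.0000]/1.24 = 0.8065. B = V − Δ·S = 0.8065.
(2,0): S=26.1612. Δ = (V_up−V_dn)/(S_up−S_dn) = (0.0000−0.0000)/(37.9337−20.4057) = 0.0000. V = [p*·0.0000 + (1−p*)·0.0000]/1.24 = 0.0000. B = V − Δ·S = 0.0000.
(2,1): S=48.6330. Δ = (V_up−V_dn)/(S_up−S_dn) = (0.5537−0.0000)/(70.5178−37.9337) = 0.0170. V = [p*·0.5537 + (1−p*)·0.0000]/1.24 = 0.3066. B = V − Δ·S = -0.5198.
(2,2): S=90.4075. Δ = (V_up−V_dn)/(S_up−S_dn) = (0.8065−0.5537)/(131.0909−70.5178) = 0.0042. V = [p*·0.8065 + (1−p*)·0.5537]/1.24 = 0.5865. B = V − Δ·S = 0.2092.
(1,0): S=33.5400. Δ = (V_up−V_dn)/(S_up−S_dn) = (0.3066−0.0000)/(48.6330−26.1612) = 0.0136. V = [p*·0.3066 + (1−p*)·0.0000]/1.24 = 0.1697. B = V − Δ·S = -0.2878.
(1,1): S=62.3500. Δ = (V_up−V_dn)/(S_up−S_dn) = (0.5865−0.3066)/(90.4075−48.6330) = 0.0067. V = [p*·0.5865 + (1−p*)·0.3066]/1.24 = 0.4022. B = V − Δ·S = -0.0156.
(0,0): S=43.0000. Δ = (V_up−V_dn)/(S_up−S_dn) = (0.4022−0.1697)/(62.3500−33.5400) = 0.0081. V = [p*·0.4022 + (1−p*)·0.1697]/1.24 = 0.2656. B = V − Δ·S = -0.0814.
Root portfolio cost Δ·43+B reproduces V0=0.2656.

(0,0): Delta=0.0081 Bond=-0.0814
(1,0): Delta=0.0136 Bond=-0.2878
(1,1): Delta=0.0067 Bond=-0.0156
(2,0): Delta=0.0000 Bond=0.0000
(2,1): Delta=0.0170 Bond=-0.5198
(2,2): Delta=0.0042 Bond=0.2092
(3,0): Delta=0.0000 Bond=0.0000
(3,1): Delta=0.0000 Bond=0.0000
(3,2): Delta=0.0212 Bond=-0.9389
(3,3): Delta=0.0000 Bond=0.8065
V0=0.2656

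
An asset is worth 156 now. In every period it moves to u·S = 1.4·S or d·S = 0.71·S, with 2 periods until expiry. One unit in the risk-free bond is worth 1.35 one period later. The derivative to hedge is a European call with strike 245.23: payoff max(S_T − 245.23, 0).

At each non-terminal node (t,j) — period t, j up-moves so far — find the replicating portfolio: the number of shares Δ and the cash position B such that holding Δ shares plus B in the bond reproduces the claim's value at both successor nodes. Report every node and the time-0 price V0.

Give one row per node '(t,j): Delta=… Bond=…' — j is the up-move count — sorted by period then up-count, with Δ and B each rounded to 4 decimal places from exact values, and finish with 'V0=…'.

(0,0): Delta=0.3864 Bond=-31.6988
(1,0): Delta=0.0000 Bond=0.0000
(1,1): Delta=0.4017 Bond=-46.1367
V0=28.5736

No-arbitrage ⇒ martingale measure with p* = (R−d)/(u−d) = 0.9275.
Terminal values V(2,·): V(2,0)=0.0000, V(2,1)=0.0000, V(2,2)=60.5300
Node (1,0) S=110.7600: V=(p*·0.0000+(1−p*)·0.0000)/1.35=0.0000; Δ=(0.0000−0.0000)/(155.0640−78.6396)=0.0000; B=V−Δ·S=0.0000
Node (1,1) S=218.4000: V=(p*·60.5300+(1−p*)·0.0000)/1.35=41.5880; Δ=(60.5300−0.0000)/(305.7600−155.0640)=0.4017; B=V−Δ·S=-46.1367
Node (0,0) S=156.0000: V=(p*·41.5880+(1−p*)·0.0000)/1.35=28.5736; Δ=(41.5880−0.0000)/(218.4000−110.7600)=0.3864; B=V−Δ·S=-31.6988
Each (Δ,B) replicates both successor values, so the strategy is self-financing and V0 is arbitrage-free.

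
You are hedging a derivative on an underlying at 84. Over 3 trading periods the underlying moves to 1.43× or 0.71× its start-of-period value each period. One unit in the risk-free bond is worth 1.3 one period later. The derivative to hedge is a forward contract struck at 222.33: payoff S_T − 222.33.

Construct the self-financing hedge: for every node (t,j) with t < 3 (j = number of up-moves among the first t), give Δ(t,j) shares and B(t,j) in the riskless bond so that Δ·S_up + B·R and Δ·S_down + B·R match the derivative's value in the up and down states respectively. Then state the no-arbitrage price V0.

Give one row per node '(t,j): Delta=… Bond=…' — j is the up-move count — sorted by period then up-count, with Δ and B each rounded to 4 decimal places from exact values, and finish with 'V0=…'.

Under the risk-neutral measure, an up-move has probability p* = (R−d)/(u−d) = 0.8194 and values discount at R = 1.3.
At expiry t=3: V(3,0)=-192.2655, V(3,1)=-161.7775, V(3,2)=-100.3722, V(3,3)=23.3034
Node (2,0) S=42.3444: V=(p*·-161.7775+(1−p*)·-192.2655)/1.3=-128.6787; Δ=(-161.7775−-192.2655)/(60.5525−30.0645)=1.0000; B=V−Δ·S=-171.0231
Node (2,1) S=85.2852: V=(p*·-100.3722+(1−p*)·-161.7775)/1.3=-85.7379; Δ=(-100.3722−-161.7775)/(121.9578−60.5525)=1.0000; B=V−Δ·S=-171.0231
Node (2,2) S=171.7716: V=(p*·23.3034+(1−p*)·-100.3722)/1.3=0.7485; Δ=(23.3034−-100.3722)/(245.6334−121.9578)=1.0000; B=V−Δ·S=-171.0231
Node (1,0) S=59.6400: V=(p*·-85.7379+(1−p*)·-128.6787)/1.3=-71.9162; Δ=(-85.7379−-128.6787)/(85.2852−42.3444)=1.0000; B=V−Δ·S=-131.5562
Node (1,1) S=120.1200: V=(p*·0.7485+(1−p*)·-85.7379)/1.3=-11.4362; Δ=(0.7485−-85.7379)/(171.7716−85.2852)=1.0000; B=V−Δ·S=-131.5562
Node (0,0) S=84.0000: V=(p*·-11.4362+(1−p*)·-71.9162)/1.3=-17.1971; Δ=(-11.4362−-71.9162)/(120.1200−59.6400)=1.0000; B=V−Δ·S=-101.1971
Root portfolio cost Δ·84+B reproduces V0=-17.1971.

(0,0): Delta=1.0000 Bond=-101.1971
(1,0): Delta=1.0000 Bond=-131.5562
(1,1): Delta=1.0000 Bond=-131.5562
(2,0): Delta=1.0000 Bond=-171.0231
(2,1): Delta=1.0000 Bond=-171.0231
(2,2): Delta=1.0000 Bond=-171.0231
V0=-17.1971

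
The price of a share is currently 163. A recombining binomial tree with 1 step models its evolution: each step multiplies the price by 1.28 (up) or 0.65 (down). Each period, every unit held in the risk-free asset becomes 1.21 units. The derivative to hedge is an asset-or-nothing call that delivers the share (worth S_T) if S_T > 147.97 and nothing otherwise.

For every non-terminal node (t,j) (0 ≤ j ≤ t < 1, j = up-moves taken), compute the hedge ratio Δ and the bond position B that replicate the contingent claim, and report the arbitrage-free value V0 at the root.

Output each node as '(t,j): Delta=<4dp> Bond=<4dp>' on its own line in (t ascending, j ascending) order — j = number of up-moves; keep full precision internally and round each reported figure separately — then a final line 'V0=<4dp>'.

(0,0): Delta=2.0317 Bond=-177.9037
V0=153.2709

The replicating-portfolio and risk-neutral prices coincide; use p* = (1.21−0.65)/(1.28−0.65) = 0.8889 for the latter.
Terminal values V(1,·): V(1,0)=0.0000, V(1,1)=208.6400
Node (0,0) S=163.0000: V=(p*·208.6400+(1−p*)·0.0000)/1.21=153.2709; Δ=(208.6400−0.0000)/(208.6400−105.9500)=2.0317; B=V−Δ·S=-177.9037
Root portfolio cost Δ·163+B reproduces V0=153.2709.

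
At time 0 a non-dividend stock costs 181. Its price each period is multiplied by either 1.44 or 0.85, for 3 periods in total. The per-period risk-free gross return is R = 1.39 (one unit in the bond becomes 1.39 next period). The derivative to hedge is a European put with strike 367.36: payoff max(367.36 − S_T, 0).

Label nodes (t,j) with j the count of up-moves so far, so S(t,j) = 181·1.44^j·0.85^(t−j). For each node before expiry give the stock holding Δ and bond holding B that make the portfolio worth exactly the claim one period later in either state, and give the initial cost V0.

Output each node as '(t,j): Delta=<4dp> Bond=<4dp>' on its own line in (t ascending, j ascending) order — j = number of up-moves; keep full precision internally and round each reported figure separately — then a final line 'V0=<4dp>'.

(0,0): Delta=-0.2972 Bond=59.0001
(1,0): Delta=-1.0000 Bond=190.1351
(1,1): Delta=-0.2588 Bond=71.9986
(2,0): Delta=-1.0000 Bond=264.2878
(2,1): Delta=-1.0000 Bond=264.2878
(2,2): Delta=-0.2183 Bond=84.8735
V0=5.2059

Risk-neutral probability p* = (R−d)/(u−d) = (1.39−0.85)/(1.44−0.85) = 0.9153.
Payoff layer (t=3): V(3,0)=256.2034, V(3,1)=179.0476, V(3,2)=48.3366, V(3,3)=0.0000
  t=2,j=0: stock 130.7725 → up 188.3124 (V=179.0476), down 111.1566 (V=256.2034). Price 133.5153; hedge Δ=-1.0000, bond B=264.2878.
  t=2,j=1: stock 221.5440 → up 319.0234 (V=48.3366), down 188.3124 (V=179.0476). Price 42.7438; hedge Δ=-1.0000, bond B=264.2878.
  t=2,j=2: stock 375.3216 → up 540.4631 (V=0.0000), down 319.0234 (V=48.3366). Price 2.9470; hedge Δ=-0.2183, bond B=84.8735.
  t=1,j=0: stock 153.8500 → up 221.5440 (V=42.7438), down 130.7725 (V=133.5153). Price 36.2851; hedge Δ=-1.0000, bond B=190.1351.
  t=1,j=1: stock 260.6400 → up 375.3216 (V=2.9470), down 221.5440 (V=42.7438). Price 4.5465; hedge Δ=-0.2588, bond B=71.9986.
  t=0,j=0: stock 181.0000 → up 260.6400 (V=4.5465), down 153.8500 (V=36.2851). Price 5.2059; hedge Δ=-0.2972, bond B=59.0001.
Self-financing check: at every node Δ·S+B equals the discounted successor values.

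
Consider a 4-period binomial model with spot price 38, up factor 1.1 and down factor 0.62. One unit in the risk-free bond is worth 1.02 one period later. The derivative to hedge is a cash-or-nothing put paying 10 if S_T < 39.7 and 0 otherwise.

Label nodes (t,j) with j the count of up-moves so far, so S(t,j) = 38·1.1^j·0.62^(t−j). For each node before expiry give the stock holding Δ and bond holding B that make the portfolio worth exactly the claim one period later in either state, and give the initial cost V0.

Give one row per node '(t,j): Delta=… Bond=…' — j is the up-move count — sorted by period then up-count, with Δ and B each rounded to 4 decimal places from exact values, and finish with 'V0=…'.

No-arbitrage ⇒ martingale measure with p* = (R−d)/(u−d) = 0.8333.
Terminal values V(4,·): V(4,0)=10.0000, V(4,1)=10.0000, V(4,2)=10.0000, V(4,3)=10.0000, V(4,4)=0.0000
Node (3,0) S=9.0565: V=(p*·10.0000+(1−p*)·10.0000)/1.02=9.8039; Δ=(10.0000−10.0000)/(9.9621−5.6150)=0.0000; B=V−Δ·S=9.8039
Node (3,1) S=16.0679: V=(p*·10.0000+(1−p*)·10.0000)/1.02=9.8039; Δ=(10.0000−10.0000)/(17.6747−9.9621)=0.0000; B=V−Δ·S=9.8039
Node (3,2) S=28.5076: V=(p*·10.0000+(1−p*)·10.0000)/1.02=9.8039; Δ=(10.0000−10.0000)/(31.3584−17.6747)=0.0000; B=V−Δ·S=9.8039
Node (3,3) S=50.5780: V=(p*·0.0000+(1−p*)·10.0000)/1.02=1.6340; Δ=(0.0000−10.0000)/(55.6358−31.3584)=-0.4119; B=V−Δ·S=22.4673
Node (2,0) S=14.6072: V=(p*·9.8039+(1−p*)·9.8039)/1.02=9.6117; Δ=(9.8039−9.8039)/(16.0679−9.0565)=0.0000; B=V−Δ·S=9.6117
Node (2,1) S=25.9160: V=(p*·9.8039+(1−p*)·9.8039)/1.02=9.6117; Δ=(9.8039−9.8039)/(28.5076−16.0679)=0.0000; B=V−Δ·S=9.6117
Node (2,2) S=45.9800: V=(p*·1.6340+(1−p*)·9.8039)/1.02=2.9369; Δ=(1.6340−9.8039)/(50.5780−28.5076)=-0.3702; B=V−Δ·S=19.9576
Node (1,0) S=23.5600: V=(p*·9.6117+(1−p*)·9.6117)/1.02=9.4232; Δ=(9.6117−9.6117)/(25.9160−14.6072)=0.0000; B=V−Δ·S=9.4232
Node (1,1) S=41.8000: V=(p*·2.9369+(1−p*)·9.6117)/1.02=3.9700; Δ=(2.9369−9.6117)/(45.9800−25.9160)=-0.3327; B=V−Δ·S=17.8758
Node (0,0) S=38.0000: V=(p*·3.9700+(1−p*)·9.4232)/1.02=4.7832; Δ=(3.9700−9.4232)/(41.8000−23.5600)=-0.2990; B=V−Δ·S=16.1441
Root portfolio cost Δ·38+B reproduces V0=4.7832.

(0,0): Delta=-0.2990 Bond=16.1441
(1,0): Delta=0.0000 Bond=9.4232
(1,1): Delta=-0.3327 Bond=17.8758
(2,0): Delta=0.0000 Bond=9.6117
(2,1): Delta=0.0000 Bond=9.6117
(2,2): Delta=-0.3702 Bond=19.9576
(3,0): Delta=0.0000 Bond=9.8039
(3,1): Delta=0.0000 Bond=9.8039
(3,2): Delta=0.0000 Bond=9.8039
(3,3): Delta=-0.4119 Bond=22.4673
V0=4.7832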